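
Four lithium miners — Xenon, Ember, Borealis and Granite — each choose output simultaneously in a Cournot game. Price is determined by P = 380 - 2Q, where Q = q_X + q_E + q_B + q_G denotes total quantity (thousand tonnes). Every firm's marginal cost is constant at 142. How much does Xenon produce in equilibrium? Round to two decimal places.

23.80

A representative firm's profit is π_i = q_i(380 - 2Q) - 142q_i.
Setting ∂π_i/∂q_i = 0 with rivals' quantities fixed: 238 - 4q_i - 2·Σ_{j≠i} q_j = 0.
By symmetry each firm produces the same amount; substituting Σ_{j≠i} q_j = 3q_i yields q_i = 238/10 = 119/5.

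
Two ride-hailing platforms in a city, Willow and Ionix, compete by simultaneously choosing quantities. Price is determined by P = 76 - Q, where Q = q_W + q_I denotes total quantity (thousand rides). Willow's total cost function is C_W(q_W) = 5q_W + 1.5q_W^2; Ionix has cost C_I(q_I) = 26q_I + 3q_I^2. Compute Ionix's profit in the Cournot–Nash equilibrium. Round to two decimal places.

Willow's profit: π_W = (76 - Q)q_W - (5q_W + (3/2)q_W²). Setting ∂π_W/∂q_W = 0: 71 - 5q_W - (q_I) = 0.
Ionix's first-order condition: 50 - 8q_I - (q_W) = 0.
Rearranging gives the reaction functions q_W = (71 - q_I)/5 and q_I = (50 - q_W)/8.
Solving the pair: q_W = 518/39, q_I = 179/39.
Price P = 76 - 697/39 = 58.1282.
Ionix's profit: 58.1282·(179/39) - 26·(179/39) - 3(179/39)² = 84.2630.

84.26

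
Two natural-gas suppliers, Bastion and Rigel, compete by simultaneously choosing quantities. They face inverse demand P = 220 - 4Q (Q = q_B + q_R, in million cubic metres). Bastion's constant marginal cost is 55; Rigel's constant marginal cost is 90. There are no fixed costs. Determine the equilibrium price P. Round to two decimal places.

Bastion's profit: π_B = (220 - 4Q)q_B - (55q_B). Setting ∂π_B/∂q_B = 0: 165 - 8q_B - 4(q_R) = 0.
Rigel's profit: π_R = (220 - 4Q)q_R - (90q_R). Setting ∂π_R/∂q_R = 0: 130 - 8q_R - 4(q_B) = 0.
So q_B = (165 - 4q_R)/8 and q_R = (130 - 4q_B)/8.
Substituting one into the other gives q_B = 50/3 and q_R = 95/12.
Total output Q = 295/12, so price P = 220 - 4·(295/12) = 365/3.

121.67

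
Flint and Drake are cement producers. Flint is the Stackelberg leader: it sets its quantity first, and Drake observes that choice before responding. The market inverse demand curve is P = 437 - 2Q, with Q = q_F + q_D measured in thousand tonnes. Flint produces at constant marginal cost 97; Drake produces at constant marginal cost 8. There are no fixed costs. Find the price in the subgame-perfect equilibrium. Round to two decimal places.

159.75

The follower Drake best-responds to any q_F: π_D = (437 - 2Q)q_D - 8q_D.
∂π_D/∂q_D = 429 - 2q_F - 4q_D = 0 gives the reaction function q_D = (429 - 2q_F)/4.
The leader anticipates this reaction. Substituting into P = 437 - 2Q gives P = 445/2 - q_F, so π_F = (445/2 - q_F)q_F - 97q_F.
Leader FOC: 251/2 - 2q_F = 0, so q_F = 251/4.
Then q_D = (429 - 2·(251/4))/4 = 607/8.
Total output Q = 1109/8, so price P = 437 - 2·(1109/8) = 639/4.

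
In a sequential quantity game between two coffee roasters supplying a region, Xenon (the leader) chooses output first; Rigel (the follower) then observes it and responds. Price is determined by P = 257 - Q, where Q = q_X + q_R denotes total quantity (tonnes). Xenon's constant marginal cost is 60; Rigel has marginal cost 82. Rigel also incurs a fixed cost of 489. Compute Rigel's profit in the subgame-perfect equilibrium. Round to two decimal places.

583.56

Solve by backward induction. Given q_X, the follower Rigel maximises π_R = (257 - q_X - q_R)q_R - 82q_R.
Follower FOC: 175 - q_X - 2q_R = 0, so q_R(q_X) = (175 - q_X)/2.
The leader anticipates this reaction. Substituting into P = 257 - Q gives P = 339/2 - (1/2)q_X, so π_X = (339/2 - (1/2)q_X)q_X - 60q_X.
Leader FOC: 219/2 - q_X = 0, so q_X = 219/2.
Then q_R = (175 - 219/2)/2 = 131/4.
Price P = 257 - 569/4 = 459/4.
Rigel's profit: (459/4 - 82)·(131/4) - 489 = 583.5625.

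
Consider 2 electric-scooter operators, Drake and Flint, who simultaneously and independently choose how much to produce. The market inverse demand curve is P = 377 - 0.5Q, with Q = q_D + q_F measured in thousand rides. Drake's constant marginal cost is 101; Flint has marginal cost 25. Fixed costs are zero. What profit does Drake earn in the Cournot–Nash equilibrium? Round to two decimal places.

8888.89

Drake's profit: π_D = (377 - 0.5Q)q_D - (101q_D). Setting ∂π_D/∂q_D = 0: 276 - q_D - (1/2)(q_F) = 0.
Flint's first-order condition: 352 - q_F - (1/2)(q_D) = 0.
Best responses: q_D = (276 - (1/2)q_F), q_F = (352 - (1/2)q_D).
Solving the pair: q_D = 400/3, q_F = 856/3.
Price P = 377 - (1/2)·(1256/3) = 503/3.
Drake's profit: (503/3 - 101)·(400/3) = 8888.8889.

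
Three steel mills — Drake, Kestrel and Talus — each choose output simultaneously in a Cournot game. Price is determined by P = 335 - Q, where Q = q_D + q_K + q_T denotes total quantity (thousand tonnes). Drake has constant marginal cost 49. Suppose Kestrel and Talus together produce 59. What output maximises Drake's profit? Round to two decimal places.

With rivals' combined output fixed at 59, Drake's profit is π_D = (335 - 59 - q_D)q_D - (49q_D) = (276 - q_D)q_D - (49q_D).
∂π_D/∂q_D = 227 - 2q_D = 0, so q_D = 227/2.

113.50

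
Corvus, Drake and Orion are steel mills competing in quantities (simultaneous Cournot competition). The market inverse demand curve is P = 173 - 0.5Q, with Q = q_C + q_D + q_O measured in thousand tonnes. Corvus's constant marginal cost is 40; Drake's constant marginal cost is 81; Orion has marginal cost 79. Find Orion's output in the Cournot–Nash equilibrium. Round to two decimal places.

Corvus's profit: π_C = (173 - 0.5Q)q_C - (40q_C). Setting ∂π_C/∂q_C = 0: 133 - q_C - (1/2)(q_D + q_O) = 0.
Drake's first-order condition: 92 - q_D - (1/2)(q_C + q_O) = 0.
Orion's profit: π_O = (173 - 0.5Q)q_O - (79q_O). Setting ∂π_O/∂q_O = 0: 94 - q_O - (1/2)(q_C + q_D) = 0.
Adding the 3 first-order conditions: 319 − 2Q = 0, so Q = 319/2.
Back-substituting: q_C = (133 − 319/4)/(1/2) = 213/2, q_D = (92 − 319/4)/(1/2) = 49/2, q_O = (94 − 319/4)/(1/2) = 57/2.

28.50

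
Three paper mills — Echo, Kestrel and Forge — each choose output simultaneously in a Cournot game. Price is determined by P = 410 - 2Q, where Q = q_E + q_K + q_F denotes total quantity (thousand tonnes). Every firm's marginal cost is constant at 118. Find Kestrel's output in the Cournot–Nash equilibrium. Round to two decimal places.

Each firm earns π_i = (410 - 2Q)q_i - 118q_i.
First-order condition (treating rivals' output as given): 292 - 4q_i - 2·Σ_{j≠i} q_j = 0.
With identical firms every q_j equals q_i, so Σ_{j≠i} q_j = 2q_i and 292 = 8q_i, giving q_i = 73/2.

36.50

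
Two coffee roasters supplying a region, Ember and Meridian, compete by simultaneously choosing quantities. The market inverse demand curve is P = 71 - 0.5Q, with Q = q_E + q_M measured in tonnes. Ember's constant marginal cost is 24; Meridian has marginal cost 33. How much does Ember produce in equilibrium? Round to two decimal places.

Ember's profit: π_E = (71 - 0.5Q)q_E - (24q_E). Setting ∂π_E/∂q_E = 0: 47 - q_E - (1/2)(q_M) = 0.
Meridian's first-order condition: 38 - q_M - (1/2)(q_E) = 0.
So q_E = (47 - (1/2)q_M) and q_M = (38 - (1/2)q_E).
Substituting one into the other gives q_E = 112/3 and q_M = 58/3.

37.33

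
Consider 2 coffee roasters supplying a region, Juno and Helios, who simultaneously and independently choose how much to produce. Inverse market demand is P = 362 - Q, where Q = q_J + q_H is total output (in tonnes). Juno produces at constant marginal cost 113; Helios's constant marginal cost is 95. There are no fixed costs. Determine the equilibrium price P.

190

Juno's profit: π_J = (362 - Q)q_J - (113q_J). Setting ∂π_J/∂q_J = 0: 249 - 2q_J - (q_H) = 0.
Helios's profit: π_H = (362 - Q)q_H - (95q_H). Setting ∂π_H/∂q_H = 0: 267 - 2q_H - (q_J) = 0.
So q_J = (249 - q_H)/2 and q_H = (267 - q_J)/2.
Solving the pair: q_J = 77, q_H = 95.
Total output Q = 172, so price P = 362 - 172 = 190.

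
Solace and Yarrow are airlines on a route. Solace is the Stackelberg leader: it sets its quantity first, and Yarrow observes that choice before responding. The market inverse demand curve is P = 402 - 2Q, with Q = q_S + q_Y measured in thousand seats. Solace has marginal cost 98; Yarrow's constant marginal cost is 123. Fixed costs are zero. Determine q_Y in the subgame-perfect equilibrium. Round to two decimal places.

Solve by backward induction. Given q_S, the follower Yarrow maximises π_Y = (402 - 2q_S - 2q_Y)q_Y - 123q_Y.
∂π_Y/∂q_Y = 279 - 2q_S - 4q_Y = 0 gives the reaction function q_Y = (279 - 2q_S)/4.
The leader anticipates this reaction. Substituting into P = 402 - 2Q gives P = 525/2 - q_S, so π_S = (525/2 - q_S)q_S - 98q_S.
Maximising: ∂π_S/∂q_S = 329/2 - 2q_S = 0, giving q_S = 329/4.
Then q_Y = (279 - 2·(329/4))/4 = 229/8.

28.63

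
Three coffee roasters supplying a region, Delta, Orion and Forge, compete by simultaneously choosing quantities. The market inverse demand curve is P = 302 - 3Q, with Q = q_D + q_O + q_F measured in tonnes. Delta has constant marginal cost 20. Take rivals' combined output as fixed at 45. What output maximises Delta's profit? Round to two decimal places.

24.50

With rivals' combined output fixed at 45, Delta's profit is π_D = (302 - 3·45 - 3q_D)q_D - (20q_D) = (167 - 3q_D)q_D - (20q_D).
∂π_D/∂q_D = 147 - 6q_D = 0, so q_D = 49/2.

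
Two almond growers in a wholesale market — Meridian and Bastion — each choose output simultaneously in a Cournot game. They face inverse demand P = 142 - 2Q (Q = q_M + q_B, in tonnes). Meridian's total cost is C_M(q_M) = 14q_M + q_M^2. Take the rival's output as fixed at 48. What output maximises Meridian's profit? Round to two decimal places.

5.33

With the rival's output fixed at 48, Meridian's profit is π_M = (142 - 2·48 - 2q_M)q_M - (14q_M + q_M²) = (46 - 2q_M)q_M - (14q_M + q_M²).
∂π_M/∂q_M = 32 - 6q_M = 0, so q_M = 16/3.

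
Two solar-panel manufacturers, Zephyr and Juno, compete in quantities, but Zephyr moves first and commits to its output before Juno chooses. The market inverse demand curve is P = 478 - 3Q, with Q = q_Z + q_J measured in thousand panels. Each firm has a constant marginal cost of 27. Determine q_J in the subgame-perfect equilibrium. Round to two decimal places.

37.58

Solve by backward induction. Given q_Z, the follower Juno maximises π_J = (478 - 3q_Z - 3q_J)q_J - 27q_J.
Setting the follower's marginal profit to zero, 451 - 3q_Z - 6q_J = 0, i.e. q_J = (451 - 3q_Z)/6.
Zephyr substitutes q_J(q_Z) into its own profit: π_Z = q_Z(478 - 3q_Z - (451 - 3q_Z)/2) - 27q_Z = (505/2 - (3/2)q_Z)q_Z - 27q_Z.
Maximising: ∂π_Z/∂q_Z = 451/2 - 3q_Z = 0, giving q_Z = 451/6.
Then q_J = (451 - 3·(451/6))/6 = 451/12.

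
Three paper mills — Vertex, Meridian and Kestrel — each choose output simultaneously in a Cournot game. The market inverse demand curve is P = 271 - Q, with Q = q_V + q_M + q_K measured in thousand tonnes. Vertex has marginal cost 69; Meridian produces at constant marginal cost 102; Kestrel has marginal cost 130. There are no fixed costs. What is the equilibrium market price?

143

Vertex's profit: π_V = (271 - Q)q_V - (69q_V). Setting ∂π_V/∂q_V = 0: 202 - 2q_V - (q_M + q_K) = 0.
Meridian's first-order condition: 169 - 2q_M - (q_V + q_K) = 0.
Kestrel's profit: π_K = (271 - Q)q_K - (130q_K). Setting ∂π_K/∂q_K = 0: 141 - 2q_K - (q_V + q_M) = 0.
Summing all 3 equations gives 512 − 4Q = 0, hence Q = 128.
Back-substituting: q_V = (202 − 128) = 74, q_M = (169 − 128) = 41, q_K = (141 − 128) = 13.
Total output Q = 128, so price P = 271 - 128 = 143.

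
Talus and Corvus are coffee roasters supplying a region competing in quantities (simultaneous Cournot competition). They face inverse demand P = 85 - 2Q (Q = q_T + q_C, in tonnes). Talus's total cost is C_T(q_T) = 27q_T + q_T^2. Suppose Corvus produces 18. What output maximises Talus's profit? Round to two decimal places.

3.67

With the rival's output fixed at 18, Talus's profit is π_T = (85 - 2·18 - 2q_T)q_T - (27q_T + q_T²) = (49 - 2q_T)q_T - (27q_T + q_T²).
∂π_T/∂q_T = 22 - 6q_T = 0, so q_T = 11/3.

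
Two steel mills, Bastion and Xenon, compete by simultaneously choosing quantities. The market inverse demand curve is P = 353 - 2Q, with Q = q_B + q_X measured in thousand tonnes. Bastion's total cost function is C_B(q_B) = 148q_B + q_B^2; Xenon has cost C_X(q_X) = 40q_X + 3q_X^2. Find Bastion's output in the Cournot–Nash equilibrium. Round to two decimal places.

Bastion's profit: π_B = (353 - 2Q)q_B - (148q_B + q_B²). Setting ∂π_B/∂q_B = 0: 205 - 6q_B - 2(q_X) = 0.
Xenon's profit: π_X = (353 - 2Q)q_X - (40q_X + 3q_X²). Setting ∂π_X/∂q_X = 0: 313 - 10q_X - 2(q_B) = 0.
Rearranging gives the reaction functions q_B = (205 - 2q_X)/6 and q_X = (313 - 2q_B)/10.
Substituting one into the other gives q_B = 178/7 and q_X = 367/14.

25.43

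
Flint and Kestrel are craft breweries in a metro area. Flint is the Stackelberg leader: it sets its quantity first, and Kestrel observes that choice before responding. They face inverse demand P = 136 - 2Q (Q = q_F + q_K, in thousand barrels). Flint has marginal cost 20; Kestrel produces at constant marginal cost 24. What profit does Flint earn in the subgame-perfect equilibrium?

Solve by backward induction. Given q_F, the follower Kestrel maximises π_K = (136 - 2q_F - 2q_K)q_K - 24q_K.
∂π_K/∂q_K = 112 - 2q_F - 4q_K = 0 gives the reaction function q_K = (112 - 2q_F)/4.
Flint substitutes q_K(q_F) into its own profit: π_F = q_F(136 - 2q_F - (112 - 2q_F)/2) - 20q_F = (80 - q_F)q_F - 20q_F.
The leader's first-order condition 60 - 2q_F = 0 yields q_F = 30.
Then q_K = (112 - 2·30)/4 = 13.
Price P = 136 - 2·43 = 50.
Flint's profit: (50 - 20)·30 = 900.

900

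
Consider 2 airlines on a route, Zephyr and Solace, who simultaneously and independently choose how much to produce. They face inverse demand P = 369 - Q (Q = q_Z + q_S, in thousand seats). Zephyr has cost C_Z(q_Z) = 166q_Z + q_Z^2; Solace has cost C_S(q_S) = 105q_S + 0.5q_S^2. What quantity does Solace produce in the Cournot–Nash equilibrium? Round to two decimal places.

77.55

Zephyr's profit: π_Z = (369 - Q)q_Z - (166q_Z + q_Z²). Setting ∂π_Z/∂q_Z = 0: 203 - 4q_Z - (q_S) = 0.
Solace's profit: π_S = (369 - Q)q_S - (105q_S + (1/2)q_S²). Setting ∂π_S/∂q_S = 0: 264 - 3q_S - (q_Z) = 0.
Rearranging gives the reaction functions q_Z = (203 - q_S)/4 and q_S = (264 - q_Z)/3.
Substituting one into the other gives q_Z = 345/11 and q_S = 853/11.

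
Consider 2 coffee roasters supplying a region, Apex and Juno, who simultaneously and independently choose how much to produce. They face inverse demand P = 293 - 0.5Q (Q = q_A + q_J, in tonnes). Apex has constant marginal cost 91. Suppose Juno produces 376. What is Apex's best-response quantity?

14

With the rival's output fixed at 376, Apex's profit is π_A = (293 - (1/2)·376 - (1/2)q_A)q_A - (91q_A) = (105 - (1/2)q_A)q_A - (91q_A).
∂π_A/∂q_A = 14 - q_A = 0, so q_A = 14.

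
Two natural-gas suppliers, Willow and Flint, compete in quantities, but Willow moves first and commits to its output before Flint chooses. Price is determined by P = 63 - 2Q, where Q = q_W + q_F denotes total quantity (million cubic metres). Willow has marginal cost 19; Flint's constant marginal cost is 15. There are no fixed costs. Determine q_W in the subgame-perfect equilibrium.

Solve by backward induction. Given q_W, the follower Flint maximises π_F = (63 - 2q_W - 2q_F)q_F - 15q_F.
Follower FOC: 48 - 2q_W - 4q_F = 0, so q_F(q_W) = (48 - 2q_W)/4.
Willow substitutes q_F(q_W) into its own profit: π_W = q_W(63 - 2q_W - (48 - 2q_W)/2) - 19q_W = (39 - q_W)q_W - 19q_W.
Leader FOC: 20 - 2q_W = 0, so q_W = 10.
Then q_F = (48 - 2·10)/4 = 7.

10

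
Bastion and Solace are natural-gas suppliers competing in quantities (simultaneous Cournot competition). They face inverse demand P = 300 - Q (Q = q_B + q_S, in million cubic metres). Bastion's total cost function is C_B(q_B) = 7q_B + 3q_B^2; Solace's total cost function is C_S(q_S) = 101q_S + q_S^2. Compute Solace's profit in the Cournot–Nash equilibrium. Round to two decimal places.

3511.76

Bastion's profit: π_B = (300 - Q)q_B - (7q_B + 3q_B²). Setting ∂π_B/∂q_B = 0: 293 - 8q_B - (q_S) = 0.
Solace's profit: π_S = (300 - Q)q_S - (101q_S + q_S²). Setting ∂π_S/∂q_S = 0: 199 - 4q_S - (q_B) = 0.
Rearranging gives the reaction functions q_B = (293 - q_S)/8 and q_S = (199 - q_B)/4.
Solving the pair: q_B = 973/31, q_S = 1299/31.
Price P = 300 - 73.2903 = 226.7097.
Solace's profit: 226.7097·(1299/31) - 101·(1299/31) - (1299/31)² = 3511.7607.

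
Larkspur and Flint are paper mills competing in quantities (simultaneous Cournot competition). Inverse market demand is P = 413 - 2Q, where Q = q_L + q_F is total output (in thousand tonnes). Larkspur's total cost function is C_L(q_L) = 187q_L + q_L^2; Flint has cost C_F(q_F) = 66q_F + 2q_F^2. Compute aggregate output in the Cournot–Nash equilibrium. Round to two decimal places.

62.36

Larkspur's profit: π_L = (413 - 2Q)q_L - (187q_L + q_L²). Setting ∂π_L/∂q_L = 0: 226 - 6q_L - 2(q_F) = 0.
Flint's profit: π_F = (413 - 2Q)q_F - (66q_F + 2q_F²). Setting ∂π_F/∂q_F = 0: 347 - 8q_F - 2(q_L) = 0.
Best responses: q_L = (226 - 2q_F)/6, q_F = (347 - 2q_L)/8.
Substituting one into the other gives q_L = 557/22 and q_F = 815/22.
Total output Q = 557/22 + 815/22 = 686/11.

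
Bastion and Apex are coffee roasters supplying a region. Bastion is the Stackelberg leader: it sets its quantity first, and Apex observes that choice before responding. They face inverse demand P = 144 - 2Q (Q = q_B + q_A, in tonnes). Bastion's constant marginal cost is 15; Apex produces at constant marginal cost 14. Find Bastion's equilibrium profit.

The follower Apex best-responds to any q_B: π_A = (144 - 2Q)q_A - 14q_A.
Setting the follower's marginal profit to zero, 130 - 2q_B - 4q_A = 0, i.e. q_A = (130 - 2q_B)/4.
Bastion substitutes q_A(q_B) into its own profit: π_B = q_B(144 - 2q_B - (130 - 2q_B)/2) - 15q_B = (79 - q_B)q_B - 15q_B.
Leader FOC: 64 - 2q_B = 0, so q_B = 32.
Then q_A = (130 - 2·32)/4 = 33/2.
Price P = 144 - 2·(97/2) = 47.
Bastion's profit: (47 - 15)·32 = 1024.

1024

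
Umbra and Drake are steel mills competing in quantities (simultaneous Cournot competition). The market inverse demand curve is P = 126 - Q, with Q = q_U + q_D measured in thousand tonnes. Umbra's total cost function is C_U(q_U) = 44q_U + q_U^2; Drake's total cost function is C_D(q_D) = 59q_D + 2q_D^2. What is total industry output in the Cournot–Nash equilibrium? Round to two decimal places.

26.57

Umbra's profit: π_U = (126 - Q)q_U - (44q_U + q_U²). Setting ∂π_U/∂q_U = 0: 82 - 4q_U - (q_D) = 0.
Drake's profit: π_D = (126 - Q)q_D - (59q_D + 2q_D²). Setting ∂π_D/∂q_D = 0: 67 - 6q_D - (q_U) = 0.
Rearranging gives the reaction functions q_U = (82 - q_D)/4 and q_D = (67 - q_U)/6.
Substituting one into the other gives q_U = 425/23 and q_D = 186/23.
Total output Q = 425/23 + 186/23 = 611/23.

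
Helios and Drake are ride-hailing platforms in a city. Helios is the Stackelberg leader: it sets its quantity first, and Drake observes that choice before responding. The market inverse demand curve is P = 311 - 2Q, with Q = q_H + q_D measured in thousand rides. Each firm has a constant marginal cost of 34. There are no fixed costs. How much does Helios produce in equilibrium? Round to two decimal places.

69.25

The follower Drake best-responds to any q_H: π_D = (311 - 2Q)q_D - 34q_D.
∂π_D/∂q_D = 277 - 2q_H - 4q_D = 0 gives the reaction function q_D = (277 - 2q_H)/4.
The leader anticipates this reaction. Substituting into P = 311 - 2Q gives P = 345/2 - q_H, so π_H = (345/2 - q_H)q_H - 34q_H.
Leader FOC: 277/2 - 2q_H = 0, so q_H = 277/4.
Then q_D = (277 - 2·(277/4))/4 = 277/8.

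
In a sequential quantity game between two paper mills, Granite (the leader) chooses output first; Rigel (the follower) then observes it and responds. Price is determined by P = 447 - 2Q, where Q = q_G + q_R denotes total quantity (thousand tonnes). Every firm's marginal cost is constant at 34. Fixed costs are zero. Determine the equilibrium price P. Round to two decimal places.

137.25

Solve by backward induction. Given q_G, the follower Rigel maximises π_R = (447 - 2q_G - 2q_R)q_R - 34q_R.
Setting the follower's marginal profit to zero, 413 - 2q_G - 4q_R = 0, i.e. q_R = (413 - 2q_G)/4.
The leader anticipates this reaction. Substituting into P = 447 - 2Q gives P = 481/2 - q_G, so π_G = (481/2 - q_G)q_G - 34q_G.
Maximising: ∂π_G/∂q_G = 413/2 - 2q_G = 0, giving q_G = 413/4.
Then q_R = (413 - 2·(413/4))/4 = 413/8.
Total output Q = 1239/8, so price P = 447 - 2·(1239/8) = 549/4.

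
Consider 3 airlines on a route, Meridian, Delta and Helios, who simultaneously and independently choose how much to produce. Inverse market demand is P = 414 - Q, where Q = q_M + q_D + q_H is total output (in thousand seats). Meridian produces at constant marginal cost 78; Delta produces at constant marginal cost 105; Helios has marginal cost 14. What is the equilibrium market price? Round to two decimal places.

152.75

Meridian's profit: π_M = (414 - Q)q_M - (78q_M). Setting ∂π_M/∂q_M = 0: 336 - 2q_M - (q_D + q_H) = 0.
Delta's first-order condition: 309 - 2q_D - (q_M + q_H) = 0.
Helios's first-order condition: 400 - 2q_H - (q_M + q_D) = 0.
Adding the 3 conditions: 1045 − 2Q − 2Q = 0, i.e. Q = 1045/4.
Back-substituting: q_M = (336 − 1045/4) = 299/4, q_D = (309 − 1045/4) = 191/4, q_H = (400 − 1045/4) = 555/4.
Total output Q = 1045/4, so price P = 414 - 1045/4 = 611/4.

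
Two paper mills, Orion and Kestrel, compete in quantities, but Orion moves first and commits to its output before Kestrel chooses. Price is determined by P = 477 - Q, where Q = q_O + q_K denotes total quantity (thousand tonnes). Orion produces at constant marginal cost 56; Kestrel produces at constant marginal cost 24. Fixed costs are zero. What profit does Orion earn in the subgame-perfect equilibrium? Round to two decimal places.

Solve by backward induction. Given q_O, the follower Kestrel maximises π_K = (477 - q_O - q_K)q_K - 24q_K.
∂π_K/∂q_K = 453 - q_O - 2q_K = 0 gives the reaction function q_K = (453 - q_O)/2.
Orion substitutes q_K(q_O) into its own profit: π_O = q_O(477 - q_O - (453 - q_O)/2) - 56q_O = (501/2 - (1/2)q_O)q_O - 56q_O.
The leader's first-order condition 389/2 - q_O = 0 yields q_O = 389/2.
Then q_K = (453 - 389/2)/2 = 517/4.
Price P = 477 - 1295/4 = 613/4.
Orion's profit: (613/4 - 56)·(389/2) = 18915.1250.

18915.13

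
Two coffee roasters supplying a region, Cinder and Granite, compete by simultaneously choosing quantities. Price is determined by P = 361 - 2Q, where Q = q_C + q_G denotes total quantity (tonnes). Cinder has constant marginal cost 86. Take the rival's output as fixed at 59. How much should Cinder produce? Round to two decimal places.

39.25

With the rival's output fixed at 59, Cinder's profit is π_C = (361 - 2·59 - 2q_C)q_C - (86q_C) = (243 - 2q_C)q_C - (86q_C).
∂π_C/∂q_C = 157 - 4q_C = 0, so q_C = 157/4.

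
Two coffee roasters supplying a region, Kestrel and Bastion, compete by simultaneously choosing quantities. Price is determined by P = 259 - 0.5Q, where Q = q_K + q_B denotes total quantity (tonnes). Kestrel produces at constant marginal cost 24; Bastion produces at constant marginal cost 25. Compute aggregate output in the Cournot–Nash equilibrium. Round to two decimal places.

312.67

Kestrel's profit: π_K = (259 - 0.5Q)q_K - (24q_K). Setting ∂π_K/∂q_K = 0: 235 - q_K - (1/2)(q_B) = 0.
Bastion's profit: π_B = (259 - 0.5Q)q_B - (25q_B). Setting ∂π_B/∂q_B = 0: 234 - q_B - (1/2)(q_K) = 0.
Best responses: q_K = (235 - (1/2)q_B), q_B = (234 - (1/2)q_K).
Solving the pair: q_K = 472/3, q_B = 466/3.
Total output Q = 472/3 + 466/3 = 938/3.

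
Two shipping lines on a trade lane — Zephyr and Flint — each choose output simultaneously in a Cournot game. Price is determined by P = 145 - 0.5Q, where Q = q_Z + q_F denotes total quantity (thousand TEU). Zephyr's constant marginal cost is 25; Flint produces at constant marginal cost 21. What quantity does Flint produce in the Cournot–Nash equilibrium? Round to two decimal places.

Zephyr's profit: π_Z = (145 - 0.5Q)q_Z - (25q_Z). Setting ∂π_Z/∂q_Z = 0: 120 - q_Z - (1/2)(q_F) = 0.
Flint's profit: π_F = (145 - 0.5Q)q_F - (21q_F). Setting ∂π_F/∂q_F = 0: 124 - q_F - (1/2)(q_Z) = 0.
So q_Z = (120 - (1/2)q_F) and q_F = (124 - (1/2)q_Z).
Solving the pair: q_Z = 232/3, q_F = 256/3.

85.33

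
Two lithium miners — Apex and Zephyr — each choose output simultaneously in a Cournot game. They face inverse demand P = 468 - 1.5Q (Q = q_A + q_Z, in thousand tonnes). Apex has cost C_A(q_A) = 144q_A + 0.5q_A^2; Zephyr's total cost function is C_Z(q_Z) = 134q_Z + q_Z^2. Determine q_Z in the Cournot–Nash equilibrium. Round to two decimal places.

47.89

Apex's profit: π_A = (468 - 1.5Q)q_A - (144q_A + (1/2)q_A²). Setting ∂π_A/∂q_A = 0: 324 - 4q_A - (3/2)(q_Z) = 0.
Zephyr's profit: π_Z = (468 - 1.5Q)q_Z - (134q_Z + q_Z²). Setting ∂π_Z/∂q_Z = 0: 334 - 5q_Z - (3/2)(q_A) = 0.
Rearranging gives the reaction functions q_A = (324 - (3/2)q_Z)/4 and q_Z = (334 - (3/2)q_A)/5.
Substituting one into the other gives q_A = 63.0423 and q_Z = 47.8873.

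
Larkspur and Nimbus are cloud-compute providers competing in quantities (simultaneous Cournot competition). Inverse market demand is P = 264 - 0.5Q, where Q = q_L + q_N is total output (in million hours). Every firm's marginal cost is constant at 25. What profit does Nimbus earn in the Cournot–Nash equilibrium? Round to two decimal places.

12693.56

A representative firm's profit is π_i = q_i(264 - 0.5Q) - 25q_i.
Setting ∂π_i/∂q_i = 0 with rivals' quantities fixed: 239 - q_i - (1/2)q_j = 0.
With identical firms every q_j equals q_i, so q_j = q_i and 239 = (3/2)q_i, giving q_i = 478/3.
Price P = 264 - (1/2)·(956/3) = 314/3.
Nimbus's profit: (314/3 - 25)·(478/3) = 12693.5556.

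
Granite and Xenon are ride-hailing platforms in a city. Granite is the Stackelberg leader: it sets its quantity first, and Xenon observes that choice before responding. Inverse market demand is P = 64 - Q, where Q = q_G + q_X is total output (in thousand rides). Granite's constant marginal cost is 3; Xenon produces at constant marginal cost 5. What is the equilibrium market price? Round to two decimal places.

18.75

The follower Xenon best-responds to any q_G: π_X = (64 - Q)q_X - 5q_X.
Follower FOC: 59 - q_G - 2q_X = 0, so q_X(q_G) = (59 - q_G)/2.
Granite substitutes q_X(q_G) into its own profit: π_G = q_G(64 - q_G - (59 - q_G)/2) - 3q_G = (69/2 - (1/2)q_G)q_G - 3q_G.
The leader's first-order condition 63/2 - q_G = 0 yields q_G = 63/2.
Then q_X = (59 - 63/2)/2 = 55/4.
Total output Q = 181/4, so price P = 64 - 181/4 = 75/4.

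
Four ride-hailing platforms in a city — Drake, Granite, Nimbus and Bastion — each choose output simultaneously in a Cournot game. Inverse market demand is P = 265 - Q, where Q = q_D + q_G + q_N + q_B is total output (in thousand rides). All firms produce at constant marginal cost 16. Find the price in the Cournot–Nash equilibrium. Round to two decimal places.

65.80

Each firm earns π_i = (265 - Q)q_i - 16q_i.
First-order condition (treating rivals' output as given): 249 - 2q_i - Σ_{j≠i} q_j = 0.
With identical firms every q_j equals q_i, so Σ_{j≠i} q_j = 3q_i and 249 = 5q_i, giving q_i = 249/5.
Total output Q = 996/5, so price P = 265 - 996/5 = 329/5.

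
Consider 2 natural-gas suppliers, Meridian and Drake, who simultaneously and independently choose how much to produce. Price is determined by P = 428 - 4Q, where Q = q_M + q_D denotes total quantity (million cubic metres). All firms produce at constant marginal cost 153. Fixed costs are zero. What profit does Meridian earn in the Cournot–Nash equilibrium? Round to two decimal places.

Each firm earns π_i = (428 - 4Q)q_i - 153q_i.
Setting ∂π_i/∂q_i = 0 with rivals' quantities fixed: 275 - 8q_i - 4q_j = 0.
By symmetry each firm produces the same amount; substituting q_j = q_i yields q_i = 275/12.
Price P = 428 - 4·(275/6) = 734/3.
Meridian's profit: (734/3 - 153)·(275/12) = 2100.6944.

2100.69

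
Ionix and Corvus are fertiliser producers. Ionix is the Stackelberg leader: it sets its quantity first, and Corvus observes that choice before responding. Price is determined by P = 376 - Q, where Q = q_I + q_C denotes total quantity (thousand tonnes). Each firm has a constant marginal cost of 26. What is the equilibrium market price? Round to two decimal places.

The follower Corvus best-responds to any q_I: π_C = (376 - Q)q_C - 26q_C.
Follower FOC: 350 - q_I - 2q_C = 0, so q_C(q_I) = (350 - q_I)/2.
The leader anticipates this reaction. Substituting into P = 376 - Q gives P = 201 - (1/2)q_I, so π_I = (201 - (1/2)q_I)q_I - 26q_I.
Maximising: ∂π_I/∂q_I = 175 - q_I = 0, giving q_I = 175.
Then q_C = (350 - 175)/2 = 175/2.
Total output Q = 525/2, so price P = 376 - 525/2 = 227/2.

113.50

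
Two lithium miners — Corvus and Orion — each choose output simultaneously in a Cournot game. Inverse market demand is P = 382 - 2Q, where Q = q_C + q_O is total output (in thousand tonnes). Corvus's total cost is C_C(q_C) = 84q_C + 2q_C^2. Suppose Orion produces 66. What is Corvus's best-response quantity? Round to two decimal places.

20.75

With the rival's output fixed at 66, Corvus's profit is π_C = (382 - 2·66 - 2q_C)q_C - (84q_C + 2q_C²) = (250 - 2q_C)q_C - (84q_C + 2q_C²).
∂π_C/∂q_C = 166 - 8q_C = 0, so q_C = 83/4.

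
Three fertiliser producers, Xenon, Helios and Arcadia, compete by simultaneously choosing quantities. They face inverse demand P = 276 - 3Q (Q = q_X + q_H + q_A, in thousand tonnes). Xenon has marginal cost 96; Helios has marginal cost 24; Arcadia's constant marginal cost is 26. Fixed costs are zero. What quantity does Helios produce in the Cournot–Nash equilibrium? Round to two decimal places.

27.17

Xenon's profit: π_X = (276 - 3Q)q_X - (96q_X). Setting ∂π_X/∂q_X = 0: 180 - 6q_X - 3(q_H + q_A) = 0.
Helios's profit: π_H = (276 - 3Q)q_H - (24q_H). Setting ∂π_H/∂q_H = 0: 252 - 6q_H - 3(q_X + q_A) = 0.
Arcadia's first-order condition: 250 - 6q_A - 3(q_X + q_H) = 0.
Adding the 3 conditions: 682 − 6Q − 6Q = 0, i.e. Q = 341/6.
Back-substituting: q_X = (180 − 341/2)/3 = 19/6, q_H = (252 − 341/2)/3 = 163/6, q_A = (250 − 341/2)/3 = 53/2.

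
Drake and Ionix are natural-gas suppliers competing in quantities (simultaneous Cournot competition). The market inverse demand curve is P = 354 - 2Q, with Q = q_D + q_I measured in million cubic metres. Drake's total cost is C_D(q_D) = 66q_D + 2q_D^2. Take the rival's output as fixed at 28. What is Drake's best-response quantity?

29

With the rival's output fixed at 28, Drake's profit is π_D = (354 - 2·28 - 2q_D)q_D - (66q_D + 2q_D²) = (298 - 2q_D)q_D - (66q_D + 2q_D²).
∂π_D/∂q_D = 232 - 8q_D = 0, so q_D = 29.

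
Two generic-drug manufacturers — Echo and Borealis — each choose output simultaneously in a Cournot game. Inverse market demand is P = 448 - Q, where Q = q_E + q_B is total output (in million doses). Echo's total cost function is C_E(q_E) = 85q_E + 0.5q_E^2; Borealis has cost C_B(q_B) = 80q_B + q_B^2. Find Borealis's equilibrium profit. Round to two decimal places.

9075.72

Echo's profit: π_E = (448 - Q)q_E - (85q_E + (1/2)q_E²). Setting ∂π_E/∂q_E = 0: 363 - 3q_E - (q_B) = 0.
Borealis's first-order condition: 368 - 4q_B - (q_E) = 0.
Rearranging gives the reaction functions q_E = (363 - q_B)/3 and q_B = (368 - q_E)/4.
Solving the pair: q_E = 1084/11, q_B = 741/11.
Price P = 448 - 1825/11 = 282.0909.
Borealis's profit: 282.0909·(741/11) - 80·(741/11) - (741/11)² = 9075.7190.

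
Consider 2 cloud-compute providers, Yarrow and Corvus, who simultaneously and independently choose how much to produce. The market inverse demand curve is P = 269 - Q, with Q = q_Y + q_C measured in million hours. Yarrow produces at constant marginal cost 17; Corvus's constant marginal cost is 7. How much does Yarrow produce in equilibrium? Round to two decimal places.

80.67

Yarrow's profit: π_Y = (269 - Q)q_Y - (17q_Y). Setting ∂π_Y/∂q_Y = 0: 252 - 2q_Y - (q_C) = 0.
Corvus's first-order condition: 262 - 2q_C - (q_Y) = 0.
Best responses: q_Y = (252 - q_C)/2, q_C = (262 - q_Y)/2.
Solving the pair: q_Y = 242/3, q_C = 272/3.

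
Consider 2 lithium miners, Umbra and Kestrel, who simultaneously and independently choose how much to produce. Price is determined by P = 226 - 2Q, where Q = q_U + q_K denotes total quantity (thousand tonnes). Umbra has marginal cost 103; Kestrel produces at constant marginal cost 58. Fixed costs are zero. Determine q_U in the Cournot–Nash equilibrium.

13

Umbra's profit: π_U = (226 - 2Q)q_U - (103q_U). Setting ∂π_U/∂q_U = 0: 123 - 4q_U - 2(q_K) = 0.
Kestrel's profit: π_K = (226 - 2Q)q_K - (58q_K). Setting ∂π_K/∂q_K = 0: 168 - 4q_K - 2(q_U) = 0.
So q_U = (123 - 2q_K)/4 and q_K = (168 - 2q_U)/4.
Solving the pair: q_U = 13, q_K = 71/2.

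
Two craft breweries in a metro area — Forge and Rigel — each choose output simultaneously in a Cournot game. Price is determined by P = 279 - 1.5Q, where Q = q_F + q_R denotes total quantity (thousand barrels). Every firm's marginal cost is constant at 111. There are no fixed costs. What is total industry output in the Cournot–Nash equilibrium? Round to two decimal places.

74.67

A representative firm's profit is π_i = q_i(279 - 1.5Q) - 111q_i.
First-order condition (treating rivals' output as given): 168 - 3q_i - (3/2)q_j = 0.
With identical firms every q_j equals q_i, so q_j = q_i and 168 = (9/2)q_i, giving q_i = 112/3.
Total output Q = 112/3 + 112/3 = 224/3.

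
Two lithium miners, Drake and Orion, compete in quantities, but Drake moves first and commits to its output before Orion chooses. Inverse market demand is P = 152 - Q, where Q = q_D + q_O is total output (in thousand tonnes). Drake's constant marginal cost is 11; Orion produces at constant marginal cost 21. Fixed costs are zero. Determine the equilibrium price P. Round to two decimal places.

Solve by backward induction. Given q_D, the follower Orion maximises π_O = (152 - q_D - q_O)q_O - 21q_O.
Setting the follower's marginal profit to zero, 131 - q_D - 2q_O = 0, i.e. q_O = (131 - q_D)/2.
Drake substitutes q_O(q_D) into its own profit: π_D = q_D(152 - q_D - (131 - q_D)/2) - 11q_D = (173/2 - (1/2)q_D)q_D - 11q_D.
Leader FOC: 151/2 - q_D = 0, so q_D = 151/2.
Then q_O = (131 - 151/2)/2 = 111/4.
Total output Q = 413/4, so price P = 152 - 413/4 = 195/4.

48.75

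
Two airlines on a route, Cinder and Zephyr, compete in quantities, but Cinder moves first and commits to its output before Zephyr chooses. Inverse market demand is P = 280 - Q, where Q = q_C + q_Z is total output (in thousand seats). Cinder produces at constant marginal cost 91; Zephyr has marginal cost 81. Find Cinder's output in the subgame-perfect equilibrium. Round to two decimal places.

89.50

Solve by backward induction. Given q_C, the follower Zephyr maximises π_Z = (280 - q_C - q_Z)q_Z - 81q_Z.
Setting the follower's marginal profit to zero, 199 - q_C - 2q_Z = 0, i.e. q_Z = (199 - q_C)/2.
The leader anticipates this reaction. Substituting into P = 280 - Q gives P = 361/2 - (1/2)q_C, so π_C = (361/2 - (1/2)q_C)q_C - 91q_C.
The leader's first-order condition 179/2 - q_C = 0 yields q_C = 179/2.
Then q_Z = (199 - 179/2)/2 = 219/4.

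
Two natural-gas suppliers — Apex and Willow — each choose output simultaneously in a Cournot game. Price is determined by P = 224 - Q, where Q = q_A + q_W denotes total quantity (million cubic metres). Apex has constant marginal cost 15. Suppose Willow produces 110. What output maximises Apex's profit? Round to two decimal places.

49.50

With the rival's output fixed at 110, Apex's profit is π_A = (224 - 110 - q_A)q_A - (15q_A) = (114 - q_A)q_A - (15q_A).
∂π_A/∂q_A = 99 - 2q_A = 0, so q_A = 99/2.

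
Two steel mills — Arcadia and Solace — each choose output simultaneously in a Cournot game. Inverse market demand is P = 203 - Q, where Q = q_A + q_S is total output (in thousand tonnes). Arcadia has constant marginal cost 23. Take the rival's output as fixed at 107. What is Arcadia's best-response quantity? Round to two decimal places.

With the rival's output fixed at 107, Arcadia's profit is π_A = (203 - 107 - q_A)q_A - (23q_A) = (96 - q_A)q_A - (23q_A).
∂π_A/∂q_A = 73 - 2q_A = 0, so q_A = 73/2.

36.50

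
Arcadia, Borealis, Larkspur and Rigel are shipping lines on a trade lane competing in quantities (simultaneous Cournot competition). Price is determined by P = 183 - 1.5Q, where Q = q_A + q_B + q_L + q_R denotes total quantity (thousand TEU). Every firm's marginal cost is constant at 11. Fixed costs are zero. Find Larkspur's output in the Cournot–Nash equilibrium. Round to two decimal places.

A representative firm's profit is π_i = q_i(183 - 1.5Q) - 11q_i.
Setting ∂π_i/∂q_i = 0 with rivals' quantities fixed: 172 - 3q_i - (3/2)·Σ_{j≠i} q_j = 0.
With identical firms every q_j equals q_i, so Σ_{j≠i} q_j = 3q_i and 172 = (15/2)q_i, giving q_i = 344/15.

22.93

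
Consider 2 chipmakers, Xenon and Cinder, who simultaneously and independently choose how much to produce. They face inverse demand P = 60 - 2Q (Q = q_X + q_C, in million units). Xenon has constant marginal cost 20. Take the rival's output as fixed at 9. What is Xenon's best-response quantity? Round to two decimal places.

5.50

With the rival's output fixed at 9, Xenon's profit is π_X = (60 - 2·9 - 2q_X)q_X - (20q_X) = (42 - 2q_X)q_X - (20q_X).
∂π_X/∂q_X = 22 - 4q_X = 0, so q_X = 11/2.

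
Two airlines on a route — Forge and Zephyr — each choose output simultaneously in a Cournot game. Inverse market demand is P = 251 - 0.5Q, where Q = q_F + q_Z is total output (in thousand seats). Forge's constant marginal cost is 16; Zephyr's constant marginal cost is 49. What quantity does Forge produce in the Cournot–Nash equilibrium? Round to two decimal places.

178.67

Forge's profit: π_F = (251 - 0.5Q)q_F - (16q_F). Setting ∂π_F/∂q_F = 0: 235 - q_F - (1/2)(q_Z) = 0.
Zephyr's profit: π_Z = (251 - 0.5Q)q_Z - (49q_Z). Setting ∂π_Z/∂q_Z = 0: 202 - q_Z - (1/2)(q_F) = 0.
Rearranging gives the reaction functions q_F = (235 - (1/2)q_Z) and q_Z = (202 - (1/2)q_F).
Solving the pair: q_F = 536/3, q_Z = 338/3.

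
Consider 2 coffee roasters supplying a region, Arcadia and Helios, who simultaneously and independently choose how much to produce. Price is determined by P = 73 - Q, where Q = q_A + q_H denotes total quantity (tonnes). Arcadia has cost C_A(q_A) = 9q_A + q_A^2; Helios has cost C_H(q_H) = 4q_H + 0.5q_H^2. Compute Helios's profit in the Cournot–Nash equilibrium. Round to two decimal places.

557.16

Arcadia's profit: π_A = (73 - Q)q_A - (9q_A + q_A²). Setting ∂π_A/∂q_A = 0: 64 - 4q_A - (q_H) = 0.
Helios's first-order condition: 69 - 3q_H - (q_A) = 0.
Rearranging gives the reaction functions q_A = (64 - q_H)/4 and q_H = (69 - q_A)/3.
Solving the pair: q_A = 123/11, q_H = 212/11.
Price P = 73 - 335/11 = 468/11.
Helios's profit: (468/11)·(212/11) - 4·(212/11) - (1/2)(212/11)² = 557.1570.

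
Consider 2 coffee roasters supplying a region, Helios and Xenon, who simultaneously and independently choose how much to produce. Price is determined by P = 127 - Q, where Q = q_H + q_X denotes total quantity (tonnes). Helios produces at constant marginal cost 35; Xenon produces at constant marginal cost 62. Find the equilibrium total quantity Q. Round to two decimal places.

Helios's profit: π_H = (127 - Q)q_H - (35q_H). Setting ∂π_H/∂q_H = 0: 92 - 2q_H - (q_X) = 0.
Xenon's profit: π_X = (127 - Q)q_X - (62q_X). Setting ∂π_X/∂q_X = 0: 65 - 2q_X - (q_H) = 0.
Best responses: q_H = (92 - q_X)/2, q_X = (65 - q_H)/2.
Substituting one into the other gives q_H = 119/3 and q_X = 38/3.
Total output Q = 119/3 + 38/3 = 157/3.

52.33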